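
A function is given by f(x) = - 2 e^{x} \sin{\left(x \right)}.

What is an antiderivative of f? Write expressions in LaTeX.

An antiderivative is F(x) = \left(- \sin{\left(x \right)} + \cos{\left(x \right)}\right) e^{x}.

An antiderivative F(x) passes only if d/dx[F] lands on f(x) exactly.
Check: d/dx[\left(- \sin{\left(x \right)} + \cos{\left(x \right)}\right) e^{x}] = - 2 e^{x} \sin{\left(x \right)} = f(x).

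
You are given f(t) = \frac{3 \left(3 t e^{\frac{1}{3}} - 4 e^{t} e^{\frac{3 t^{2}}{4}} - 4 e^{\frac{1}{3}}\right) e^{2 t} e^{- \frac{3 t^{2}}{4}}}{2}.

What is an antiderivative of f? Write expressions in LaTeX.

Whatever form F(t) takes, F'(t) = f(t) is non-negotiable.
Check: d/dt[- 2 e^{3 t} - 3 e^{\frac{1}{3}} e^{2 t} e^{- \frac{3 t^{2}}{4}}] = \frac{\left(9 t e^{\frac{1}{3}} e^{2 t} - 12 e^{3 t} e^{\frac{3 t^{2}}{4}} - 12 e^{\frac{1}{3}} e^{2 t}\right) e^{- \frac{3 t^{2}}{4}}}{2}, which equals f(t).

An antiderivative is F(t) = - 2 e^{3 t} - 3 e^{\frac{1}{3}} e^{2 t} e^{- \frac{3 t^{2}}{4}}.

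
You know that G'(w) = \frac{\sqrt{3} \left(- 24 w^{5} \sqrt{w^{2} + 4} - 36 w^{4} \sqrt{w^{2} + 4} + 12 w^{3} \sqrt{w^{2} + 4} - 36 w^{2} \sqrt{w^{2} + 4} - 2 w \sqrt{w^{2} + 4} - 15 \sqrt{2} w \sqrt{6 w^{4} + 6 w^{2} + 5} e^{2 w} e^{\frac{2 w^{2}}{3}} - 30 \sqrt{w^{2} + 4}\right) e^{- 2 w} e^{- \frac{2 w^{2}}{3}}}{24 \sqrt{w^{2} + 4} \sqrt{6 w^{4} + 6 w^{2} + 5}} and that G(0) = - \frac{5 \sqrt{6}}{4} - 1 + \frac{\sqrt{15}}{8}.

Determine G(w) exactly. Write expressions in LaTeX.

For G(w) to be correct, d/dw[G] must agree with the stated G'(w) identically.
A general antiderivative is - \frac{5 \sqrt{\frac{3 w^{2}}{2} + 6}}{4} + \frac{3 \sqrt{2 w^{4} + 2 w^{2} + \frac{5}{3}} e^{- \frac{2 w^{2}}{3} - 2 w}}{8} + C.
The condition gives C = - \frac{5 \sqrt{6}}{4} - 1 + \frac{\sqrt{15}}{8} - (- \frac{5 \sqrt{6}}{4} + \frac{\sqrt{15}}{8}) = -1.
So G(w) = \frac{\sqrt{6} \left(- 30 \sqrt{w^{2} + 4} e^{2 w} e^{\frac{2 w^{2}}{3}} + 3 \sqrt{2} \sqrt{6 w^{4} + 6 w^{2} + 5} - 8 \sqrt{6} e^{2 w} e^{\frac{2 w^{2}}{3}}\right) e^{- 2 w} e^{- \frac{2 w^{2}}{3}}}{48}.
Check: d/dw[\frac{\sqrt{6} \left(- 30 \sqrt{w^{2} + 4} e^{2 w} e^{\frac{2 w^{2}}{3}} + 3 \sqrt{2} \sqrt{6 w^{4} + 6 w^{2} + 5} - 8 \sqrt{6} e^{2 w} e^{\frac{2 w^{2}}{3}}\right) e^{- 2 w} e^{- \frac{2 w^{2}}{3}}}{48}] = \frac{\left(- 24 \sqrt{3} w^{5} \sqrt{w^{2} + 4} - 36 \sqrt{3} w^{4} \sqrt{w^{2} + 4} + 12 \sqrt{3} w^{3} \sqrt{w^{2} + 4} - 36 \sqrt{3} w^{2} \sqrt{w^{2} + 4} - 2 \sqrt{3} w \sqrt{w^{2} + 4} - 15 \sqrt{6} w \sqrt{6 w^{4} + 6 w^{2} + 5} e^{2 w} e^{\frac{2 w^{2}}{3}} - 30 \sqrt{3} \sqrt{w^{2} + 4}\right) e^{- 2 w} e^{- \frac{2 w^{2}}{3}}}{24 \sqrt{w^{2} + 4} \sqrt{6 w^{4} + 6 w^{2} + 5}}, which equals G'(w).

G(w) = \frac{\sqrt{6} \left(- 30 \sqrt{w^{2} + 4} e^{2 w} e^{\frac{2 w^{2}}{3}} + 3 \sqrt{2} \sqrt{6 w^{4} + 6 w^{2} + 5} - 8 \sqrt{6} e^{2 w} e^{\frac{2 w^{2}}{3}}\right) e^{- 2 w} e^{- \frac{2 w^{2}}{3}}}{48}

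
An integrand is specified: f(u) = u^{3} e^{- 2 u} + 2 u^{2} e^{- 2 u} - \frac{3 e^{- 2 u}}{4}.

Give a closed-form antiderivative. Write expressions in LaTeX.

An antiderivative is F(u) = \frac{\left(- 2 u^{3} - 7 u^{2} - 7 u - 2\right) e^{- 2 u}}{4}.

Recognize the product-rule pattern: f = v'r + vr' with v = - \frac{u^{3}}{2} - \frac{7 u^{2}}{4} - \frac{7 u}{4} - \frac{1}{2}, r = e^{- 2 u}, so integration by parts undoes it.
Check: d/du[\frac{\left(- 2 u^{3} - 7 u^{2} - 7 u - 2\right) e^{- 2 u}}{4}] = \frac{\left(4 u^{3} + 8 u^{2} - 3\right) e^{- 2 u}}{4}, which equals f(u).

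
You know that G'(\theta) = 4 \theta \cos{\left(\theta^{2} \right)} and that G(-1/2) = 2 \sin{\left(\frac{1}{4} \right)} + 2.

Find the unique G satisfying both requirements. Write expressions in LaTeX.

G(\theta) = 2 \left(\sin{\left(\theta^{2} \right)} + 1\right)

Whatever form G(\theta) takes, its d/d\theta must return the stated G'(\theta).
A general antiderivative is 2 \sin{\left(\theta^{2} \right)} + C.
The condition gives C = 2 \sin{\left(\frac{1}{4} \right)} + 2 - (2 \sin{\left(\frac{1}{4} \right)}) = 2.
So G(\theta) = 2 \left(\sin{\left(\theta^{2} \right)} + 1\right).
Check: d/d\theta[2 \left(\sin{\left(\theta^{2} \right)} + 1\right)] = 4 \theta \cos{\left(\theta^{2} \right)} = G'(\theta).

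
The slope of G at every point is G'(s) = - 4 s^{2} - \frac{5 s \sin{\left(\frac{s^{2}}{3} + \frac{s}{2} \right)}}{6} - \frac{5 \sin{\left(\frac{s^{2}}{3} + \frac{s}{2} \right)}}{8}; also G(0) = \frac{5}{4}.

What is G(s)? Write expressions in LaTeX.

Integrate term by term and add the pieces.
A general antiderivative is - \frac{4 s^{3}}{3} + \frac{5 \cos{\left(\frac{s^{2}}{3} + \frac{s}{2} \right)}}{4} - \frac{1}{2} + C.
The condition gives C = \frac{5}{4} - (\frac{3}{4}) = \frac{1}{2}.
So G(s) = - \frac{16 s^{3} - 15 \cos{\left(\frac{s^{2}}{3} + \frac{s}{2} \right)}}{12}.
Check: d/ds[- \frac{16 s^{3} - 15 \cos{\left(\frac{s^{2}}{3} + \frac{s}{2} \right)}}{12}] = - 4 s^{2} - \frac{5 s \sin{\left(\frac{s^{2}}{3} + \frac{s}{2} \right)}}{6} - \frac{5 \sin{\left(\frac{s^{2}}{3} + \frac{s}{2} \right)}}{8} = G'(s).

G(s) = - \frac{16 s^{3} - 15 \cos{\left(\frac{s^{2}}{3} + \frac{s}{2} \right)}}{12}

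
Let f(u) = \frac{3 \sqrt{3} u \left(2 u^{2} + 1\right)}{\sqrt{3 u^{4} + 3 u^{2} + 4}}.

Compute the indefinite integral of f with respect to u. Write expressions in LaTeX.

The substitution w = u^{4} + u^{2} + \frac{4}{3} works: f is exactly (dF/dw)*(dw/du) for that inner function.
Check: d/du[\sqrt{3} \sqrt{3 u^{4} + 3 u^{2} + 4}] = \frac{6 \sqrt{3} u^{3} + 3 \sqrt{3} u}{\sqrt{3 u^{4} + 3 u^{2} + 4}}, which equals f(u).

F(u) = \sqrt{3} \sqrt{3 u^{4} + 3 u^{2} + 4} + C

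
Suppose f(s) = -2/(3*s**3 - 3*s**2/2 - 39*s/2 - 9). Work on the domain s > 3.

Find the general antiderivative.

F(s) = 4*(-3*log(s - 3) + 10*log(s + 1/2) - 7*log(s + 2))/315 + C

Factor the denominator (3*(s - 3)*(s + 2)*(2*s + 1)) and decompose: f = 16/(63*(2*s + 1)) - 4/(45*(s + 2)) - 4/(105*(s - 3)); each piece integrates to a log, atan, or power term.
Check: d/ds[4*(-3*log(s - 3) + 10*log(s + 1/2) - 7*log(s + 2))/315] = -4/(6*s**3 - 3*s**2 - 39*s - 18), which equals f(s).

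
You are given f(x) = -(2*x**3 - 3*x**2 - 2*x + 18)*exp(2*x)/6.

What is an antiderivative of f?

An antiderivative is F(x) = -x**3*exp(2*x)/6 + x**2*exp(2*x)/2 - x*exp(2*x)/3 - 4*exp(2*x)/3.

f has the shape u'v + uv' for u = -x**3/6 + x**2/2 - x/3 - 4/3 and v = exp(2*x) — it is the derivative of the product u*v.
Check: d/dx[-x**3*exp(2*x)/6 + x**2*exp(2*x)/2 - x*exp(2*x)/3 - 4*exp(2*x)/3] = -x**3*exp(2*x)/3 + x**2*exp(2*x)/2 + x*exp(2*x)/3 - 3*exp(2*x), which equals f(x).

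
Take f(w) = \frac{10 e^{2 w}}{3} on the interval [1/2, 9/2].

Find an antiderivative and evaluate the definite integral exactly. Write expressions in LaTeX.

Antiderivative: F(w) = \frac{5 e^{2 w}}{3}; value = - \frac{5 e}{3} + \frac{5 e^{9}}{3}

A first test for any F(w): its w-derivative must equal f(w) identically.
F(w) = \frac{5 e^{2 w}}{3} is an antiderivative of f.
Check: d/dw[\frac{5 e^{2 w}}{3}] = \frac{10 e^{2 w}}{3} = f(w).
F(9/2) = \frac{5 e^{9}}{3}; F(1/2) = \frac{5 e}{3}.
Integral = F(9/2) - F(1/2) = - \frac{5 e}{3} + \frac{5 e^{9}}{3}.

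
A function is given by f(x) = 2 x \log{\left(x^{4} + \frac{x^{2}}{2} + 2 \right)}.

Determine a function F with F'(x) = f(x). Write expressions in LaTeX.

An antiderivative is F(x) = \frac{4 x^{2} \log{\left(x^{4} + \frac{x^{2}}{2} + 2 \right)} - 8 x^{2} + \log{\left(x^{4} + \frac{x^{2}}{2} + 2 \right)} + 2 \sqrt{31} \operatorname{atan}{\left(\frac{4 \sqrt{31} x^{2}}{31} + \frac{\sqrt{31}}{31} \right)}}{4}.

Differentiate the proposed F(x) back; it has to land on f(x) exactly.
Check: d/dx[\frac{4 x^{2} \log{\left(x^{4} + \frac{x^{2}}{2} + 2 \right)} - 8 x^{2} + \log{\left(x^{4} + \frac{x^{2}}{2} + 2 \right)} + 2 \sqrt{31} \operatorname{atan}{\left(\frac{4 \sqrt{31} x^{2}}{31} + \frac{\sqrt{31}}{31} \right)}}{4}] = 2 x \log{\left(x^{4} + \frac{x^{2}}{2} + 2 \right)} = f(x).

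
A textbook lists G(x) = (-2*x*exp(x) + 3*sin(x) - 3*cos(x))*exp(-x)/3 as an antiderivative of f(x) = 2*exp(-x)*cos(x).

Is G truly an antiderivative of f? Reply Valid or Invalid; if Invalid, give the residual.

d/dx[G] = (-2*exp(x) + 6*cos(x))*exp(-x)/3
d/dx[G] - f(x) = -2/3 != 0.

Invalid: d/dx[G] - f = -2/3, which is not 0.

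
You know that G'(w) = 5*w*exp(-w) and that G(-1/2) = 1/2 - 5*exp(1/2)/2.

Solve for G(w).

G'(w) has the shape u'v + uv' for u = -5*w - 5 and v = exp(-w) — it is the derivative of the product u*v.
A general antiderivative is (-5*w - 5)*exp(-w) + C.
The condition gives C = 1/2 - 5*exp(1/2)/2 - (-5*exp(1/2)/2) = 1/2.
So G(w) = -5*w*exp(-w) + 1/2 - 5*exp(-w).
Check: d/dw[-5*w*exp(-w) + 1/2 - 5*exp(-w)] = 5*w*exp(-w) = G'(w).

G(w) = -5*w*exp(-w) + 1/2 - 5*exp(-w)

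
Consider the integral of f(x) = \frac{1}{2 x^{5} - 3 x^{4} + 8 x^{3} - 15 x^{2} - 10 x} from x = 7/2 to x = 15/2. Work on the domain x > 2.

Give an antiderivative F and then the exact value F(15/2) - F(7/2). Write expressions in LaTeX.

Antiderivative: F(x) = \frac{- 63 \log{\left(x \right)} + 7 \log{\left(x - 2 \right)} + 48 \log{\left(x + \frac{1}{2} \right)} + 4 \log{\left(x^{2} + 5 \right)} + 2 \sqrt{5} \operatorname{atan}{\left(\frac{\sqrt{5} x}{5} \right)}}{630}; value = - \frac{\log{\left(\frac{15}{2} \right)}}{10} - \frac{8 \log{\left(4 \right)}}{105} - \frac{2 \log{\left(\frac{69}{4} \right)}}{315} - \frac{\sqrt{5} \operatorname{atan}{\left(\frac{7 \sqrt{5}}{10} \right)}}{315} - \frac{\log{\left(\frac{3}{2} \right)}}{90} + \frac{\sqrt{5} \operatorname{atan}{\left(\frac{3 \sqrt{5}}{2} \right)}}{315} + \frac{\log{\left(\frac{11}{2} \right)}}{90} + \frac{2 \log{\left(\frac{245}{4} \right)}}{315} + \frac{\log{\left(\frac{7}{2} \right)}}{10} + \frac{8 \log{\left(8 \right)}}{105}

The denominator factors as x \left(x - 2\right) \left(2 x + 1\right) \left(x^{2} + 5\right); partial fractions split f into directly integrable pieces: \frac{4 x + 5}{315 \left(x^{2} + 5\right)} + \frac{16}{105 \left(2 x + 1\right)} + \frac{1}{90 \left(x - 2\right)} - \frac{1}{10 x}.
F(x) = \frac{- 63 \log{\left(x \right)} + 7 \log{\left(x - 2 \right)} + 48 \log{\left(x + \frac{1}{2} \right)} + 4 \log{\left(x^{2} + 5 \right)} + 2 \sqrt{5} \operatorname{atan}{\left(\frac{\sqrt{5} x}{5} \right)}}{630} is an antiderivative of f.
Check: d/dx[\frac{- 63 \log{\left(x \right)} + 7 \log{\left(x - 2 \right)} + 48 \log{\left(x + \frac{1}{2} \right)} + 4 \log{\left(x^{2} + 5 \right)} + 2 \sqrt{5} \operatorname{atan}{\left(\frac{\sqrt{5} x}{5} \right)}}{630}] = \frac{1}{2 x^{5} - 3 x^{4} + 8 x^{3} - 15 x^{2} - 10 x} = f(x).
F(15/2) = - \frac{\log{\left(\frac{15}{2} \right)}}{10} + \frac{\sqrt{5} \operatorname{atan}{\left(\frac{3 \sqrt{5}}{2} \right)}}{315} + \frac{\log{\left(\frac{11}{2} \right)}}{90} + \frac{2 \log{\left(\frac{245}{4} \right)}}{315} + \frac{8 \log{\left(8 \right)}}{105}; F(7/2) = - \frac{\log{\left(\frac{7}{2} \right)}}{10} + \frac{\log{\left(\frac{3}{2} \right)}}{90} + \frac{\sqrt{5} \operatorname{atan}{\left(\frac{7 \sqrt{5}}{10} \right)}}{315} + \frac{2 \log{\left(\frac{69}{4} \right)}}{315} + \frac{8 \log{\left(4 \right)}}{105}.
Integral = F(15/2) - F(7/2) = - \frac{\log{\left(\frac{15}{2} \right)}}{10} - \frac{8 \log{\left(4 \right)}}{105} - \frac{2 \log{\left(\frac{69}{4} \right)}}{315} - \frac{\sqrt{5} \operatorname{atan}{\left(\frac{7 \sqrt{5}}{10} \right)}}{315} - \frac{\log{\left(\frac{3}{2} \right)}}{90} + \frac{\sqrt{5} \operatorname{atan}{\left(\frac{3 \sqrt{5}}{2} \right)}}{315} + \frac{\log{\left(\frac{11}{2} \right)}}{90} + \frac{2 \log{\left(\frac{245}{4} \right)}}{315} + \frac{\log{\left(\frac{7}{2} \right)}}{10} + \frac{8 \log{\left(8 \right)}}{105}.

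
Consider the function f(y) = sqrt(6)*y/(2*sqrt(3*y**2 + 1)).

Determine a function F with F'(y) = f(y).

The substitution u = 2*y**2 + 2/3 works: f is exactly (dF/du)*(du/dy) for that inner function.
Check: d/dy[sqrt(6)*sqrt(3*y**2 + 1)/6] = sqrt(6)*y/(2*sqrt(3*y**2 + 1)) = f(y).

An antiderivative is F(y) = sqrt(6)*sqrt(3*y**2 + 1)/6.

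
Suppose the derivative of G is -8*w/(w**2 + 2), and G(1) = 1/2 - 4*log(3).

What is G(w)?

G(w) = 1/2 - 4*log(w**2 + 2)

The substitution u = w**2 + 2 works: G'(w) is exactly (dG/du)*(du/dw) for that inner function.
A general antiderivative is -4*log(w**2 + 2) + C.
The condition gives C = 1/2 - 4*log(3) - (-4*log(3)) = 1/2.
So G(w) = 1/2 - 4*log(w**2 + 2).
Check: d/dw[1/2 - 4*log(w**2 + 2)] = -8*w/(w**2 + 2) = G'(w).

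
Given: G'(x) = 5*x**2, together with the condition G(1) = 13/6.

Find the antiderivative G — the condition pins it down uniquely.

G(x) = 5*x**3/3 + 1/2

A candidate passes only if d/dx[G] lands on the given G'(x) exactly.
A general antiderivative is 5*x**3/3 + C.
The condition gives C = 13/6 - (5/3) = 1/2.
So G(x) = 5*x**3/3 + 1/2.
Check: d/dx[5*x**3/3 + 1/2] = 5*x**2 = G'(x).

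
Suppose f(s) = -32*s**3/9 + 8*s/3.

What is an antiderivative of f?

f matches the chain-rule pattern g'(h)*h' with inner function h(s) = 2*s**2/3 - 1/2; substituting u = h(s) collapses the integral.
Check: d/ds[-8*s**4/9 + 4*s**2/3] = -32*s**3/9 + 8*s/3 = f(s).

An antiderivative is F(s) = -8*s**4/9 + 4*s**2/3.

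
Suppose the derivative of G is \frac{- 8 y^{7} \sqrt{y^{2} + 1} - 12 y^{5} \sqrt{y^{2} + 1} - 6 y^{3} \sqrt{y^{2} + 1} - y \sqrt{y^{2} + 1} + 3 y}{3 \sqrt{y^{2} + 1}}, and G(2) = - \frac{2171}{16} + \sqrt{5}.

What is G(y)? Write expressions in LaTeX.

Check a candidate G(y) by differentiating: d/dy[G] must match the given G'(y).
A general antiderivative is - \frac{\left(y^{2} + \frac{1}{2}\right)^{4}}{3} + \sqrt{y^{2} + 1} + C.
The condition gives C = - \frac{2171}{16} + \sqrt{5} - (- \frac{2187}{16} + \sqrt{5}) = 1.
So G(y) = - \frac{y^{8}}{3} - \frac{2 y^{6}}{3} - \frac{y^{4}}{2} - \frac{y^{2}}{6} + \sqrt{y^{2} + 1} + \frac{47}{48}.
Check: d/dy[- \frac{y^{8}}{3} - \frac{2 y^{6}}{3} - \frac{y^{4}}{2} - \frac{y^{2}}{6} + \sqrt{y^{2} + 1} + \frac{47}{48}] = \frac{- 8 y^{7} \sqrt{y^{2} + 1} - 12 y^{5} \sqrt{y^{2} + 1} - 6 y^{3} \sqrt{y^{2} + 1} - y \sqrt{y^{2} + 1} + 3 y}{3 \sqrt{y^{2} + 1}} = G'(y).

G(y) = - \frac{y^{8}}{3} - \frac{2 y^{6}}{3} - \frac{y^{4}}{2} - \frac{y^{2}}{6} + \sqrt{y^{2} + 1} + \frac{47}{48}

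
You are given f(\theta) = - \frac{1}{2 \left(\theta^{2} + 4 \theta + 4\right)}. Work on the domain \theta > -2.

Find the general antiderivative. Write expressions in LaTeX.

F(\theta) = \frac{1}{2 \theta + 4} + C

For F(\theta) to be correct the identity F'(\theta) - f(\theta) = 0 must hold.
Check: d/d\theta[\frac{1}{2 \theta + 4}] = - \frac{1}{2 \theta^{2} + 8 \theta + 8}, which equals f(\theta).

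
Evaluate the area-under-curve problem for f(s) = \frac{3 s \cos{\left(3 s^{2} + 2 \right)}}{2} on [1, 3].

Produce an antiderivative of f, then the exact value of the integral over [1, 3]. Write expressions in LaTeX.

The substitution u = 3 s^{2} + 2 works: f is exactly (dF/du)*(du/ds) for that inner function.
F(s) = \frac{\sin{\left(3 s^{2} + 2 \right)}}{4} is an antiderivative of f.
Check: d/ds[\frac{\sin{\left(3 s^{2} + 2 \right)}}{4}] = \frac{3 s \cos{\left(3 s^{2} + 2 \right)}}{2} = f(s).
F(3) = \frac{\sin{\left(29 \right)}}{4}; F(1) = \frac{\sin{\left(5 \right)}}{4}.
Integral = F(3) - F(1) = \frac{\sin{\left(29 \right)}}{4} - \frac{\sin{\left(5 \right)}}{4}.

Antiderivative: F(s) = \frac{\sin{\left(3 s^{2} + 2 \right)}}{4}; value = \frac{\sin{\left(29 \right)}}{4} - \frac{\sin{\left(5 \right)}}{4}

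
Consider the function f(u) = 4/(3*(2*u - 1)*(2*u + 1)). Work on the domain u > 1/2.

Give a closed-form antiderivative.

An antiderivative is F(u) = log(u - 1/2)/3 - log(u + 1/2)/3.

Factor the denominator (3*(2*u - 1)*(2*u + 1)) and decompose: f = -2/(3*(2*u + 1)) + 2/(3*(2*u - 1)); each piece integrates to a log, atan, or power term.
Check: d/du[log(u - 1/2)/3 - log(u + 1/2)/3] = 4/(12*u**2 - 3), which equals f(u).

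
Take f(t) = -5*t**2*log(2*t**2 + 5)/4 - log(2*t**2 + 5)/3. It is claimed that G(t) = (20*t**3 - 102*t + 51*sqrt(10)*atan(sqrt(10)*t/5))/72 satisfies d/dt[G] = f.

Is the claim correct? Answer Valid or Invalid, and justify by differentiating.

d/dt[G] = (5*t**4 + 4*t**2)/(6*t**2 + 15)
d/dt[G] - f(t) = (30*t**4*log(2*t**2 + 5) + 20*t**4 + 83*t**2*log(2*t**2 + 5) + 16*t**2 + 20*log(2*t**2 + 5))/(24*t**2 + 60) != 0.

Invalid: d/dt[G] - f = (30*t**4*log(2*t**2 + 5) + 20*t**4 + 83*t**2*log(2*t**2 + 5) + 16*t**2 + 20*log(2*t**2 + 5))/(24*t**2 + 60), which is not 0.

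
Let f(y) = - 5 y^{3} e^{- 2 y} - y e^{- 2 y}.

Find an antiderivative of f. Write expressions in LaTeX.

f has the shape u'v + uv' for u = \frac{5 y^{3}}{2} + \frac{15 y^{2}}{4} + \frac{17 y}{4} + \frac{17}{8} and v = e^{- 2 y} — it is the derivative of the product u*v.
Check: d/dy[\frac{\left(20 y^{3} + 30 y^{2} + 34 y + 17\right) e^{- 2 y}}{8}] = \left(- 5 y^{3} - y\right) e^{- 2 y}, which equals f(y).

An antiderivative is F(y) = \frac{\left(20 y^{3} + 30 y^{2} + 34 y + 17\right) e^{- 2 y}}{8}.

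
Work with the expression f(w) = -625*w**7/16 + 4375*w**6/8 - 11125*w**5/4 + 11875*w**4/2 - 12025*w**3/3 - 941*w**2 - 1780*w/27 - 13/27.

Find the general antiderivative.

F(w) = 3*w**3 + w - 2*(-5*w**2/4 + 5*w + 1/3)**4 + C

Integrate term by term and add the pieces.
Check: d/dw[3*w**3 + w - 2*(-5*w**2/4 + 5*w + 1/3)**4] = -625*w**7/16 + 4375*w**6/8 - 11125*w**5/4 + 11875*w**4/2 - 12025*w**3/3 - 941*w**2 - 1780*w/27 - 13/27 = f(w).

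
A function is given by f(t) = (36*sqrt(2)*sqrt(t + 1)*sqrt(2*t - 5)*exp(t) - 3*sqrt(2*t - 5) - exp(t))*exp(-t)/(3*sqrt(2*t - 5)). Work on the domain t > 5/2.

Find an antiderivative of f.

For F(t) to be correct the identity F'(t) - f(t) = 0 must hold.
Check: d/dt[(24*sqrt(2)*t*sqrt(t + 1)*exp(t) + 24*sqrt(2)*sqrt(t + 1)*exp(t) - sqrt(2*t - 5)*exp(t) + 3)*exp(-t)/3] = (36*sqrt(2)*t*sqrt(2*t - 5)*exp(t) - 3*sqrt(t + 1)*sqrt(2*t - 5) - sqrt(t + 1)*exp(t) + 36*sqrt(2)*sqrt(2*t - 5)*exp(t))*exp(-t)/(3*sqrt(t + 1)*sqrt(2*t - 5)), which equals f(t).

An antiderivative is F(t) = (24*sqrt(2)*t*sqrt(t + 1)*exp(t) + 24*sqrt(2)*sqrt(t + 1)*exp(t) - sqrt(2*t - 5)*exp(t) + 3)*exp(-t)/3.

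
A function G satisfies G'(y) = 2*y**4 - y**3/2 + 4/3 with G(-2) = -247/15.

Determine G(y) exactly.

G(y) = 2*y**5/5 - y**4/8 + 4*y/3 + 1

Integrate term by term and add the pieces.
A general antiderivative is 2*y**5/5 - y**4/8 + 4*y/3 + C.
The condition gives C = -247/15 - (-262/15) = 1.
So G(y) = 2*y**5/5 - y**4/8 + 4*y/3 + 1.
Check: d/dy[2*y**5/5 - y**4/8 + 4*y/3 + 1] = 2*y**4 - y**3/2 + 4/3 = G'(y).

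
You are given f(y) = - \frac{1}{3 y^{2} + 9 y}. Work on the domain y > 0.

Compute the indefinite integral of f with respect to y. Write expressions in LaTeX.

F(y) = - \frac{\log{\left(y \right)}}{9} + \frac{\log{\left(y + 3 \right)}}{9} + C

The denominator factors as 3 y \left(y + 3\right); partial fractions split f into directly integrable pieces: \frac{1}{9 \left(y + 3\right)} - \frac{1}{9 y}.
Check: d/dy[- \frac{\log{\left(y \right)}}{9} + \frac{\log{\left(y + 3 \right)}}{9}] = - \frac{1}{3 y^{2} + 9 y} = f(y).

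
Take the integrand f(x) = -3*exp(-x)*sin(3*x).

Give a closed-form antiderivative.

Check any antiderivative F(x) by computing F'(x) and comparing it with f(x).
Check: d/dx[(3*sin(3*x) + 9*cos(3*x))*exp(-x)/10] = -3*exp(-x)*sin(3*x) = f(x).

An antiderivative is F(x) = (3*sin(3*x) + 9*cos(3*x))*exp(-x)/10.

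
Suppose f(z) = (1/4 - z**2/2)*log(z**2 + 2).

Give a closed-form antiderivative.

An antiderivative is F(z) = z**3/9 - 7*z/6 + (-z**3/6 + z/4)*log(z**2 + 2) + 7*sqrt(2)*atan(sqrt(2)*z/2)/6.

An antiderivative F(z) passes only if d/dz[F] lands on f(z) exactly.
Check: d/dz[z**3/9 - 7*z/6 + (-z**3/6 + z/4)*log(z**2 + 2) + 7*sqrt(2)*atan(sqrt(2)*z/2)/6] = -z**2*log(z**2 + 2)/2 + log(z**2 + 2)/4, which equals f(z).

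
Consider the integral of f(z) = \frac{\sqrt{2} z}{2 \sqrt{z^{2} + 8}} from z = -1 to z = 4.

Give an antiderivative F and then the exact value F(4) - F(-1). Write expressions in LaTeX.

f matches the chain-rule pattern g'(h)*h' with inner function h(z) = \frac{z^{2}}{2} + 4; substituting u = h(z) collapses the integral.
F(z) = \sqrt{\frac{z^{2}}{2} + 4} is an antiderivative of f.
Check: d/dz[\sqrt{\frac{z^{2}}{2} + 4}] = \frac{\sqrt{2} z}{2 \sqrt{z^{2} + 8}} = f(z).
F(4) = 2 \sqrt{3}; F(-1) = \frac{3 \sqrt{2}}{2}.
Integral = F(4) - F(-1) = - \frac{3 \sqrt{2}}{2} + 2 \sqrt{3}.

Antiderivative: F(z) = \sqrt{\frac{z^{2}}{2} + 4}; value = - \frac{3 \sqrt{2}}{2} + 2 \sqrt{3}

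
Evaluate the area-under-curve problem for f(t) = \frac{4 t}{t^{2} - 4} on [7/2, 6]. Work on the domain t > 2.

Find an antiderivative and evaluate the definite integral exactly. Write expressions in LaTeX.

The denominator factors as \left(t - 2\right) \left(t + 2\right); partial fractions split f into directly integrable pieces: \frac{2}{t + 2} + \frac{2}{t - 2}.
F(t) = 2 \log{\left(t^{2} - 4 \right)} is an antiderivative of f.
Check: d/dt[2 \log{\left(t^{2} - 4 \right)}] = \frac{4 t}{t^{2} - 4} = f(t).
F(6) = 2 \log{\left(32 \right)}; F(7/2) = 2 \log{\left(\frac{33}{4} \right)}.
Integral = F(6) - F(7/2) = - 2 \log{\left(\frac{33}{4} \right)} + 2 \log{\left(32 \right)}.

Antiderivative: F(t) = 2 \log{\left(t^{2} - 4 \right)}; value = - 2 \log{\left(\frac{33}{4} \right)} + 2 \log{\left(32 \right)}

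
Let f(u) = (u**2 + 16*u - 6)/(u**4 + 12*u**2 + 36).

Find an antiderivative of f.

Recognize the product-rule pattern: f = v'r + vr' with v = 1/(u**2/2 + 3), r = -u/2 - 4, so integration by parts undoes it.
Check: d/du[-(u + 8)/(u**2 + 6)] = (u**2 + 16*u - 6)/(u**4 + 12*u**2 + 36) = f(u).

An antiderivative is F(u) = -(u + 8)/(u**2 + 6).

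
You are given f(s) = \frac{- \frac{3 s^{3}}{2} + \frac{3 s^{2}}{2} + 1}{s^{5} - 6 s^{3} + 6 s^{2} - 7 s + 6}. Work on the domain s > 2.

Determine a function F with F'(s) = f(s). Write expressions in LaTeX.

The denominator factors as 2 \left(s - 2\right) \left(s - 1\right) \left(s + 3\right) \left(s^{2} + 1\right); partial fractions split f into directly integrable pieces: \frac{s - 3}{20 \left(s^{2} + 1\right)} + \frac{11}{40 \left(s + 3\right)} - \frac{1}{8 \left(s - 1\right)} - \frac{1}{5 \left(s - 2\right)}.
Check: d/ds[- \frac{\log{\left(s - 2 \right)}}{5} - \frac{\log{\left(s - 1 \right)}}{8} + \frac{11 \log{\left(s + 3 \right)}}{40} + \frac{\log{\left(s^{2} + 1 \right)}}{40} - \frac{3 \operatorname{atan}{\left(s \right)}}{20}] = \frac{- 3 s^{3} + 3 s^{2} + 2}{2 s^{5} - 12 s^{3} + 12 s^{2} - 14 s + 12}, which equals f(s).

An antiderivative is F(s) = - \frac{\log{\left(s - 2 \right)}}{5} - \frac{\log{\left(s - 1 \right)}}{8} + \frac{11 \log{\left(s + 3 \right)}}{40} + \frac{\log{\left(s^{2} + 1 \right)}}{40} - \frac{3 \operatorname{atan}{\left(s \right)}}{20}.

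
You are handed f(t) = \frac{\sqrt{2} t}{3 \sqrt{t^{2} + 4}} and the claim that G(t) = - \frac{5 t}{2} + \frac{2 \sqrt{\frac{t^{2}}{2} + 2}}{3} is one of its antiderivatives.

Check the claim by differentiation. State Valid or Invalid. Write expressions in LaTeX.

Invalid: d/dt[G] - f = - \frac{5}{2}, which is not 0.

d/dt[G] = \frac{2 \sqrt{2} t - 15 \sqrt{t^{2} + 4}}{6 \sqrt{t^{2} + 4}}
d/dt[G] - f(t) = - \frac{5}{2} != 0.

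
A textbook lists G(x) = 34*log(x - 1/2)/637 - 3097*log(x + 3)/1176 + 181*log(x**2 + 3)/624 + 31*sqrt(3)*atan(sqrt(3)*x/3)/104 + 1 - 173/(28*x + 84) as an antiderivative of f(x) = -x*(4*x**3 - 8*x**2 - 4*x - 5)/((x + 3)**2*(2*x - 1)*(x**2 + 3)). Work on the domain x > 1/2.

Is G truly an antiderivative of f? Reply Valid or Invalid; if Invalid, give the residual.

d/dx[G] = (-4*x**4 + 8*x**3 + 4*x**2 + 5*x)/(2*x**5 + 11*x**4 + 18*x**3 + 24*x**2 + 36*x - 27)
This equals f(x) exactly, so the claim holds.

Valid: G'(x) = f(x).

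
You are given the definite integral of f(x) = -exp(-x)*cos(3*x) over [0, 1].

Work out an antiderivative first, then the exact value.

Antiderivative: F(x) = (-3*sin(3*x) + cos(3*x))*exp(-x)/10; value = -1/10 + exp(-1)*cos(3)/10 - 3*exp(-1)*sin(3)/10

Whatever form F(x) takes, F'(x) = f(x) is non-negotiable.
F(x) = (-3*sin(3*x) + cos(3*x))*exp(-x)/10 is an antiderivative of f.
Check: d/dx[(-3*sin(3*x) + cos(3*x))*exp(-x)/10] = -exp(-x)*cos(3*x) = f(x).
F(1) = exp(-1)*cos(3)/10 - 3*exp(-1)*sin(3)/10; F(0) = 1/10.
Integral = F(1) - F(0) = -1/10 + exp(-1)*cos(3)/10 - 3*exp(-1)*sin(3)/10.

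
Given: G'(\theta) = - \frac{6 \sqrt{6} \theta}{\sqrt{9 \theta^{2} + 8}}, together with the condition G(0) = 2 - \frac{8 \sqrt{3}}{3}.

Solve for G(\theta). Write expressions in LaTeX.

G(\theta) = 2 - 4 \sqrt{\frac{3 \theta^{2}}{2} + \frac{4}{3}}

G'(\theta) matches the chain-rule pattern g'(h)*h' with inner function h(\theta) = \frac{3 \theta^{2}}{2} + \frac{4}{3}; substituting u = h(\theta) collapses the integral.
A general antiderivative is - 4 \sqrt{\frac{3 \theta^{2}}{2} + \frac{4}{3}} + C.
The condition gives C = 2 - \frac{8 \sqrt{3}}{3} - (- \frac{8 \sqrt{3}}{3}) = 2.
So G(\theta) = 2 - 4 \sqrt{\frac{3 \theta^{2}}{2} + \frac{4}{3}}.
Check: d/d\theta[2 - 4 \sqrt{\frac{3 \theta^{2}}{2} + \frac{4}{3}}] = - \frac{6 \sqrt{6} \theta}{\sqrt{9 \theta^{2} + 8}} = G'(\theta).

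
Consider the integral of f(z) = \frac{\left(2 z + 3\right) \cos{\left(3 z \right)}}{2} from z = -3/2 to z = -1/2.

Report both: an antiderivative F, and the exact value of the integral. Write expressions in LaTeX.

A candidate is checked by its d/dz: the result must match f(z).
F(z) = \frac{z \sin{\left(3 z \right)}}{3} + \frac{\sin{\left(3 z \right)}}{2} + \frac{\cos{\left(3 z \right)}}{9} is an antiderivative of f.
Check: d/dz[\frac{z \sin{\left(3 z \right)}}{3} + \frac{\sin{\left(3 z \right)}}{2} + \frac{\cos{\left(3 z \right)}}{9}] = z \cos{\left(3 z \right)} + \frac{3 \cos{\left(3 z \right)}}{2}, which equals f(z).
F(-1/2) = - \frac{\sin{\left(\frac{3}{2} \right)}}{3} + \frac{\cos{\left(\frac{3}{2} \right)}}{9}; F(-3/2) = \frac{\cos{\left(\frac{9}{2} \right)}}{9}.
Integral = F(-1/2) - F(-3/2) = - \frac{\sin{\left(\frac{3}{2} \right)}}{3} + \frac{\cos{\left(\frac{3}{2} \right)}}{9} - \frac{\cos{\left(\frac{9}{2} \right)}}{9}.

Antiderivative: F(z) = \frac{z \sin{\left(3 z \right)}}{3} + \frac{\sin{\left(3 z \right)}}{2} + \frac{\cos{\left(3 z \right)}}{9}; value = - \frac{\sin{\left(\frac{3}{2} \right)}}{3} + \frac{\cos{\left(\frac{3}{2} \right)}}{9} - \frac{\cos{\left(\frac{9}{2} \right)}}{9}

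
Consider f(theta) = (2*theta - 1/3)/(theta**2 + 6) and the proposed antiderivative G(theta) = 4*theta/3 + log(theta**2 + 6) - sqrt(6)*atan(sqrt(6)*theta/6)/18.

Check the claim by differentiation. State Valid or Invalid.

Invalid: d/dtheta[G] - f = 4/3, which is not 0.

d/dtheta[G] = (4*theta**2 + 6*theta + 23)/(3*theta**2 + 18)
d/dtheta[G] - f(theta) = 4/3 != 0.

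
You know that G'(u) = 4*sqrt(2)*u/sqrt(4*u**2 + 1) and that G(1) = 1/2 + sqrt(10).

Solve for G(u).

G'(u) matches the chain-rule pattern g'(h)*h' with inner function h(u) = 2*u**2 + 1/2; substituting w = h(u) collapses the integral.
A general antiderivative is 2*sqrt(2*u**2 + 1/2) + C.
The condition gives C = 1/2 + sqrt(10) - (sqrt(10)) = 1/2.
So G(u) = (2*sqrt(2)*sqrt(4*u**2 + 1) + 1)/2.
Check: d/du[(2*sqrt(2)*sqrt(4*u**2 + 1) + 1)/2] = 4*sqrt(2)*u/sqrt(4*u**2 + 1) = G'(u).

G(u) = (2*sqrt(2)*sqrt(4*u**2 + 1) + 1)/2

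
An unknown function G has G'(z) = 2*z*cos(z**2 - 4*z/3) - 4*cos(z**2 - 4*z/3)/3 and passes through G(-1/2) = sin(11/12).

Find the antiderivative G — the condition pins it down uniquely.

The substitution u = z**2 - 4*z/3 works: G'(z) is exactly (dG/du)*(du/dz) for that inner function.
A general antiderivative is sin(z**2 - 4*z/3) + C.
The condition gives C = sin(11/12) - (sin(11/12)) = 0.
So G(z) = sin(z**2 - 4*z/3).
Check: d/dz[sin(z**2 - 4*z/3)] = 2*z*cos(z**2 - 4*z/3) - 4*cos(z**2 - 4*z/3)/3 = G'(z).

G(z) = sin(z**2 - 4*z/3)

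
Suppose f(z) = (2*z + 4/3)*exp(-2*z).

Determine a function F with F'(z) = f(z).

f has the shape u'v + uv' for u = -z - 7/6 and v = exp(-2*z) — it is the derivative of the product u*v.
Check: d/dz[(-6*z - 7)*exp(-2*z)/6] = (6*z + 4)*exp(-2*z)/3, which equals f(z).

An antiderivative is F(z) = (-6*z - 7)*exp(-2*z)/6.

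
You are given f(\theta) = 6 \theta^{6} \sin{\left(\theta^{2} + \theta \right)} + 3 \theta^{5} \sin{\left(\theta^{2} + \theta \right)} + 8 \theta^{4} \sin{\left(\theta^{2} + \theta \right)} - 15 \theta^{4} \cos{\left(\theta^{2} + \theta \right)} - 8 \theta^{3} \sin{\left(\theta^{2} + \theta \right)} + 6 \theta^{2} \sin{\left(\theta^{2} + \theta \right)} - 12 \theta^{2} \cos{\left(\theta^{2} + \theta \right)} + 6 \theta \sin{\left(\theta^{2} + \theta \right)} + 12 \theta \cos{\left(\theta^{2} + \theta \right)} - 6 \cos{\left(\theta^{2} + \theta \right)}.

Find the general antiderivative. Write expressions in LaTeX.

F(\theta) = \theta \left(- 3 \theta^{4} - 4 \theta^{2} + 6 \theta - 6\right) \cos{\left(\theta^{2} + \theta \right)} + C

f has the shape u'v + uv' for u = - 3 \theta^{5} - 4 \theta^{3} + 6 \theta^{2} - 6 \theta and v = \cos{\left(\theta^{2} + \theta \right)} — it is the derivative of the product u*v.
Check: d/d\theta[\theta \left(- 3 \theta^{4} - 4 \theta^{2} + 6 \theta - 6\right) \cos{\left(\theta^{2} + \theta \right)}] = 6 \theta^{6} \sin{\left(\theta^{2} + \theta \right)} + 3 \theta^{5} \sin{\left(\theta^{2} + \theta \right)} + 8 \theta^{4} \sin{\left(\theta^{2} + \theta \right)} - 15 \theta^{4} \cos{\left(\theta^{2} + \theta \right)} - 8 \theta^{3} \sin{\left(\theta^{2} + \theta \right)} + 6 \theta^{2} \sin{\left(\theta^{2} + \theta \right)} - 12 \theta^{2} \cos{\left(\theta^{2} + \theta \right)} + 6 \theta \sin{\left(\theta^{2} + \theta \right)} + 12 \theta \cos{\left(\theta^{2} + \theta \right)} - 6 \cos{\left(\theta^{2} + \theta \right)} = f(\theta).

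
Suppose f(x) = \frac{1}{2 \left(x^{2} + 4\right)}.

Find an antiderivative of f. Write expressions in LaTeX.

For F(x) to be correct the identity F'(x) - f(x) = 0 must hold.
Check: d/dx[\frac{\operatorname{atan}{\left(\frac{x}{2} \right)}}{4}] = \frac{1}{2 x^{2} + 8}, which equals f(x).

An antiderivative is F(x) = \frac{\operatorname{atan}{\left(\frac{x}{2} \right)}}{4}.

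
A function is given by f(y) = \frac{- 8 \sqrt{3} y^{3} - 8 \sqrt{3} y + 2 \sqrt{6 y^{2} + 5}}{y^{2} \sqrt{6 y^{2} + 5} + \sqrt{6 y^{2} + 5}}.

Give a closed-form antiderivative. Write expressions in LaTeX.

An antiderivative is F(y) = - 4 \sqrt{2 y^{2} + \frac{5}{3}} + 2 \operatorname{atan}{\left(y \right)}.

Since d/dy undoes antidifferentiation here, F'(y) = f(y) is required of F(y).
Check: d/dy[- 4 \sqrt{2 y^{2} + \frac{5}{3}} + 2 \operatorname{atan}{\left(y \right)}] = \frac{- 8 \sqrt{3} y^{3} - 8 \sqrt{3} y + 2 \sqrt{6 y^{2} + 5}}{y^{2} \sqrt{6 y^{2} + 5} + \sqrt{6 y^{2} + 5}} = f(y).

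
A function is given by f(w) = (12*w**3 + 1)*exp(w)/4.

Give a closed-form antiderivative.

Recognize the product-rule pattern: f = u'v + uv' with u = 3*w**3 - 9*w**2 + 18*w - 71/4, v = exp(w), so integration by parts undoes it.
Check: d/dw[(12*w**3 - 36*w**2 + 72*w - 71)*exp(w)/4] = 3*w**3*exp(w) + exp(w)/4, which equals f(w).

An antiderivative is F(w) = (12*w**3 - 36*w**2 + 72*w - 71)*exp(w)/4.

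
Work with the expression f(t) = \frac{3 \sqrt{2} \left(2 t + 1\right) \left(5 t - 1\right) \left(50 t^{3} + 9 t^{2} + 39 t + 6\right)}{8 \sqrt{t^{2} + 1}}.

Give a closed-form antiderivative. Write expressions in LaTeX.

An antiderivative is F(t) = \frac{75 \sqrt{2} t^{4} \sqrt{t^{2} + 1}}{2} + \frac{45 \sqrt{2} t^{3} \sqrt{t^{2} + 1}}{2} - \frac{33 \sqrt{2} t^{2} \sqrt{t^{2} + 1}}{8} - \frac{9 \sqrt{2} t \sqrt{t^{2} + 1}}{4} + \frac{3 \sqrt{2} \sqrt{t^{2} + 1}}{8}.

Recognize the product-rule pattern: f = u'v + uv' with u = 3 \sqrt{\frac{t^{2}}{2} + \frac{1}{2}}, v = \left(5 t^{2} + \frac{3 t}{2} - \frac{1}{2}\right)^{2}, so integration by parts undoes it.
Check: d/dt[\frac{75 \sqrt{2} t^{4} \sqrt{t^{2} + 1}}{2} + \frac{45 \sqrt{2} t^{3} \sqrt{t^{2} + 1}}{2} - \frac{33 \sqrt{2} t^{2} \sqrt{t^{2} + 1}}{8} - \frac{9 \sqrt{2} t \sqrt{t^{2} + 1}}{4} + \frac{3 \sqrt{2} \sqrt{t^{2} + 1}}{8}] = \frac{1500 \sqrt{2} t^{5} + 720 \sqrt{2} t^{4} + 1101 \sqrt{2} t^{3} + 504 \sqrt{2} t^{2} - 63 \sqrt{2} t - 18 \sqrt{2}}{8 \sqrt{t^{2} + 1}}, which equals f(t).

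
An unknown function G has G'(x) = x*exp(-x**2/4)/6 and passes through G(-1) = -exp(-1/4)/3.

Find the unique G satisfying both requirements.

The substitution u = -x**2/4 works: G'(x) is exactly (dG/du)*(du/dx) for that inner function.
A general antiderivative is -exp(-x**2/4)/3 + C.
The condition gives C = -exp(-1/4)/3 - (-exp(-1/4)/3) = 0.
So G(x) = -exp(-x**2/4)/3.
Check: d/dx[-exp(-x**2/4)/3] = x*exp(-x**2/4)/6 = G'(x).

G(x) = -exp(-x**2/4)/3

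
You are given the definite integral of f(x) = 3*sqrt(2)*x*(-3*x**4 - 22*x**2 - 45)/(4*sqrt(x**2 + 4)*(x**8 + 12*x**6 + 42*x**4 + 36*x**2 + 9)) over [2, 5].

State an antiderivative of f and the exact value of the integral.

f has the shape u'v + uv' for u = sqrt(x**2/2 + 2) and v = 1/(2*x**4/3 + 4*x**2 + 2) — it is the derivative of the product u*v.
F(x) = sqrt(x**2/2 + 2)/(2*x**4/3 + 4*x**2 + 2) is an antiderivative of f.
Check: d/dx[sqrt(x**2/2 + 2)/(2*x**4/3 + 4*x**2 + 2)] = (-9*x**5 - 66*x**3 - 135*x)/(2*sqrt(2)*x**8*sqrt(x**2 + 4) + 24*sqrt(2)*x**6*sqrt(x**2 + 4) + 84*sqrt(2)*x**4*sqrt(x**2 + 4) + 72*sqrt(2)*x**2*sqrt(x**2 + 4) + 18*sqrt(2)*sqrt(x**2 + 4)), which equals f(x).
F(5) = 3*sqrt(58)/3112; F(2) = 3/43.
Integral = F(5) - F(2) = -3/43 + 3*sqrt(58)/3112.

Antiderivative: F(x) = sqrt(x**2/2 + 2)/(2*x**4/3 + 4*x**2 + 2); value = -3/43 + 3*sqrt(58)/3112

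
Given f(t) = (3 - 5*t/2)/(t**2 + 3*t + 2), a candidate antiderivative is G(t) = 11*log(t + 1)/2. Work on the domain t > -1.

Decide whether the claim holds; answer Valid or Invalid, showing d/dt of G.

d/dt[G] = 11/(2*t + 2)
d/dt[G] - f(t) = 8/(t + 2) != 0.

Invalid: d/dt[G] - f = 8/(t + 2), which is not 0.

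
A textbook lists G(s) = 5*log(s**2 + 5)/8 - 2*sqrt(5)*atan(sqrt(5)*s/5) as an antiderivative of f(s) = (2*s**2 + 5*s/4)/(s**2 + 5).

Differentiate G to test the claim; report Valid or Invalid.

Invalid: d/ds[G] - f = -2, which is not 0.

d/ds[G] = (5*s - 40)/(4*s**2 + 20)
d/ds[G] - f(s) = -2 != 0.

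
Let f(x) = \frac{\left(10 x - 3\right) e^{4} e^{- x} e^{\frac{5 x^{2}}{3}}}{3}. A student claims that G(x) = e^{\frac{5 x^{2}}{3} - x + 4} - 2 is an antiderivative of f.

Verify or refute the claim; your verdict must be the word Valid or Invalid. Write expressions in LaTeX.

Valid - the claim checks out under differentiation.

d/dx[G] = \frac{10 x e^{4} e^{- x} e^{\frac{5 x^{2}}{3}}}{3} - e^{4} e^{- x} e^{\frac{5 x^{2}}{3}}
This equals f(x) exactly, so the claim holds.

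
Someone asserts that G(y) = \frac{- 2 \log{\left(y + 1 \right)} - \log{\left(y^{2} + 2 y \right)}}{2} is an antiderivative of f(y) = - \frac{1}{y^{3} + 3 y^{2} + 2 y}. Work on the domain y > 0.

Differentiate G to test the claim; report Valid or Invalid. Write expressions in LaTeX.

d/dy[G] = \frac{- 2 y^{2} - 4 y - 1}{y^{3} + 3 y^{2} + 2 y}
d/dy[G] - f(y) = - \frac{2}{y + 1} != 0.

Invalid: d/dy[G] - f = - \frac{2}{y + 1}, which is not 0.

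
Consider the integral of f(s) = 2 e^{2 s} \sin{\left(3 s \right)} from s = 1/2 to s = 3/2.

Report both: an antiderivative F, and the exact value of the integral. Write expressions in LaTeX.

Differentiate the proposed F(s) back; it has to land on f(s) exactly.
F(s) = \frac{4 e^{2 s} \sin{\left(3 s \right)}}{13} - \frac{6 e^{2 s} \cos{\left(3 s \right)}}{13} is an antiderivative of f.
Check: d/ds[\frac{4 e^{2 s} \sin{\left(3 s \right)}}{13} - \frac{6 e^{2 s} \cos{\left(3 s \right)}}{13}] = 2 e^{2 s} \sin{\left(3 s \right)} = f(s).
F(3/2) = \frac{4 e^{3} \sin{\left(\frac{9}{2} \right)}}{13} - \frac{6 e^{3} \cos{\left(\frac{9}{2} \right)}}{13}; F(1/2) = - \frac{6 e \cos{\left(\frac{3}{2} \right)}}{13} + \frac{4 e \sin{\left(\frac{3}{2} \right)}}{13}.
Integral = F(3/2) - F(1/2) = \frac{4 e^{3} \sin{\left(\frac{9}{2} \right)}}{13} - \frac{4 e \sin{\left(\frac{3}{2} \right)}}{13} + \frac{6 e \cos{\left(\frac{3}{2} \right)}}{13} - \frac{6 e^{3} \cos{\left(\frac{9}{2} \right)}}{13}.

Antiderivative: F(s) = \frac{4 e^{2 s} \sin{\left(3 s \right)}}{13} - \frac{6 e^{2 s} \cos{\left(3 s \right)}}{13}; value = \frac{4 e^{3} \sin{\left(\frac{9}{2} \right)}}{13} - \frac{4 e \sin{\left(\frac{3}{2} \right)}}{13} + \frac{6 e \cos{\left(\frac{3}{2} \right)}}{13} - \frac{6 e^{3} \cos{\left(\frac{9}{2} \right)}}{13}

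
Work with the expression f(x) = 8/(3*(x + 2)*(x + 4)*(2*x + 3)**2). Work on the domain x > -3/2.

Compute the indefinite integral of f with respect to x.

F(x) = 4*(-48*x*log(x + 3/2) + 50*x*log(x + 2) - 2*x*log(x + 4) - 72*log(x + 3/2) + 75*log(x + 2) - 3*log(x + 4) - 20)/(75*(2*x + 3)) + C

The denominator factors as 3*(x + 2)*(x + 4)*(2*x + 3)**2; partial fractions split f into directly integrable pieces: -64/(25*(2*x + 3)) + 32/(15*(2*x + 3)**2) - 4/(75*(x + 4)) + 4/(3*(x + 2)).
Check: d/dx[4*(-48*x*log(x + 3/2) + 50*x*log(x + 2) - 2*x*log(x + 4) - 72*log(x + 3/2) + 75*log(x + 2) - 3*log(x + 4) - 20)/(75*(2*x + 3))] = 8/(12*x**4 + 108*x**3 + 339*x**2 + 450*x + 216), which equals f(x).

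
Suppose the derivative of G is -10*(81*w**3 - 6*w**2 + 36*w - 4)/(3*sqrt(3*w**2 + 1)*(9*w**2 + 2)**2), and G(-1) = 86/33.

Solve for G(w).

G(w) = 2*(27*w**2 + 5*(2*w + 3)*sqrt(3*w**2 + 1) + 6)/(3*(9*w**2 + 2))

Whatever form G(w) takes, its d/dw must return the stated G'(w).
A general antiderivative is 5*(2*w/3 + 1)*sqrt(3*w**2 + 1)/(3*(3*w**2/2 + 1/3)) + C.
The condition gives C = 86/33 - (20/33) = 2.
So G(w) = 2*(27*w**2 + 5*(2*w + 3)*sqrt(3*w**2 + 1) + 6)/(3*(9*w**2 + 2)).
Check: d/dw[2*(27*w**2 + 5*(2*w + 3)*sqrt(3*w**2 + 1) + 6)/(3*(9*w**2 + 2))] = (-810*w**3 + 60*w**2 - 360*w + 40)/(243*w**4*sqrt(3*w**2 + 1) + 108*w**2*sqrt(3*w**2 + 1) + 12*sqrt(3*w**2 + 1)), which equals G'(w).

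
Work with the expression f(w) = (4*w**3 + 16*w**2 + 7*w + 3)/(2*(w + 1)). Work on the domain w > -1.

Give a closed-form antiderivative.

An antiderivative is F(w) = 2*w**3/3 + 3*w**2 - 5*w/2 + 4*log(2*w + 2).

A candidate is checked by its d/dw: the result must match f(w).
Check: d/dw[2*w**3/3 + 3*w**2 - 5*w/2 + 4*log(2*w + 2)] = (4*w**3 + 16*w**2 + 7*w + 3)/(2*w + 2), which equals f(w).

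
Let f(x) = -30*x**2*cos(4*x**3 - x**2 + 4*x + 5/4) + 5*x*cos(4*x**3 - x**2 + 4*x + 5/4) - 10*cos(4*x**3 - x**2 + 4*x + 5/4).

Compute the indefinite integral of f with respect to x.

f matches the chain-rule pattern g'(h)*h' with inner function h(x) = 4*x**3 - x**2 + 4*x + 5/4; substituting u = h(x) collapses the integral.
Check: d/dx[-5*sin(4*x**3 - x**2 + 4*x + 5/4)/2] = -30*x**2*cos(4*x**3 - x**2 + 4*x + 5/4) + 5*x*cos(4*x**3 - x**2 + 4*x + 5/4) - 10*cos(4*x**3 - x**2 + 4*x + 5/4) = f(x).

F(x) = -5*sin(4*x**3 - x**2 + 4*x + 5/4)/2 + C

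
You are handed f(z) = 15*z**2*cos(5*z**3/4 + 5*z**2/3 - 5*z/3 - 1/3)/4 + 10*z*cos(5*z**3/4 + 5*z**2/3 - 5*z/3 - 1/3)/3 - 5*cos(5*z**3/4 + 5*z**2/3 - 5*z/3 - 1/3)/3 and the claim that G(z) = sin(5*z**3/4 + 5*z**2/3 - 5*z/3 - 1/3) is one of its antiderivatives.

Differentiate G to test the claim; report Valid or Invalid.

d/dz[G] = 15*z**2*cos(5*z**3/4 + 5*z**2/3 - 5*z/3 - 1/3)/4 + 10*z*cos(5*z**3/4 + 5*z**2/3 - 5*z/3 - 1/3)/3 - 5*cos(5*z**3/4 + 5*z**2/3 - 5*z/3 - 1/3)/3
This equals f(z) exactly, so the claim holds.

Valid - differentiating G returns exactly f.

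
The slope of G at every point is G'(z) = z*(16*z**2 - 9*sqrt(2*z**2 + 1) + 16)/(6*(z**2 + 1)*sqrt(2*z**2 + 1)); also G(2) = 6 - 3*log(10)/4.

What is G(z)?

G(z) = 4*sqrt(2*z**2 + 1)/3 - 3*log(2*z**2 + 2)/4 + 2

For G(z) to be correct, d/dz[G] must agree with the stated G'(z) identically.
A general antiderivative is 4*sqrt(2*z**2 + 1)/3 - 3*log(2*z**2 + 2)/4 + C.
The condition gives C = 6 - 3*log(10)/4 - (4 - 3*log(10)/4) = 2.
So G(z) = 4*sqrt(2*z**2 + 1)/3 - 3*log(2*z**2 + 2)/4 + 2.
Check: d/dz[4*sqrt(2*z**2 + 1)/3 - 3*log(2*z**2 + 2)/4 + 2] = (16*z**3 - 9*z*sqrt(2*z**2 + 1) + 16*z)/(6*z**2*sqrt(2*z**2 + 1) + 6*sqrt(2*z**2 + 1)), which equals G'(z).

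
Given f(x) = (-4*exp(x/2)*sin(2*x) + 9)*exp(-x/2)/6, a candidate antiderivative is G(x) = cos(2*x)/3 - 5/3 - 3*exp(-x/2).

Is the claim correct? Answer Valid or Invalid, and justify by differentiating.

d/dx[G] = (-4*exp(x/2)*sin(2*x) + 9)*exp(-x/2)/6
This equals f(x) exactly, so the claim holds.

Valid - differentiating G returns exactly f.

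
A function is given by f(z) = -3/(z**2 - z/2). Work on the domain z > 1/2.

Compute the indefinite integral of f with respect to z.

Factor the denominator (z*(2*z - 1)) and decompose: f = -12/(2*z - 1) + 6/z; each piece integrates to a log, atan, or power term.
Check: d/dz[6*log(z) - 6*log(z - 1/2)] = -6/(2*z**2 - z), which equals f(z).

F(z) = 6*log(z) - 6*log(z - 1/2) + C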